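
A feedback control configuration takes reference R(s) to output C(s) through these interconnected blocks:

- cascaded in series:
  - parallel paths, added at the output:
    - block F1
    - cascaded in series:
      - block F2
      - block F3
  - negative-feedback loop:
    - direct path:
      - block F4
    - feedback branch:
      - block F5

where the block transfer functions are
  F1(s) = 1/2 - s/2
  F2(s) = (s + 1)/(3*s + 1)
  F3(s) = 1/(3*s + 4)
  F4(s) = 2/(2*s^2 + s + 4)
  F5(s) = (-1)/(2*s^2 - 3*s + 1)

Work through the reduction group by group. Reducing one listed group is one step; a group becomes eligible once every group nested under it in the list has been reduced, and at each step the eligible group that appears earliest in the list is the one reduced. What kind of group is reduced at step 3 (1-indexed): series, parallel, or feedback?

The answer is feedback.

Reasoning:
[1] combine F2, F3 in series
[2] add F1, (F2*F3) (parallel)
[3] collapse the loop (F4 forward, F5 return)
[4] series reduction of (F1+(F2*F3)), [F4/(1+F4*F5)]
The group at step 3 is a feedback group.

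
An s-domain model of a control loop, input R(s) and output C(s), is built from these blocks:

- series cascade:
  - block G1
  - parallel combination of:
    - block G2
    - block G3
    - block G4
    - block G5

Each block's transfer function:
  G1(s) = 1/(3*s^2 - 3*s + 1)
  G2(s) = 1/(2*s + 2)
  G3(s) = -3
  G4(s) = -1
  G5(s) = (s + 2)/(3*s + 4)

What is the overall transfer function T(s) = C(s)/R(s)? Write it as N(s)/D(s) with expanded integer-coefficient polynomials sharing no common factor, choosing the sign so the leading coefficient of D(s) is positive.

[1] reduce the parallel group G2, G3, G4, G5, giving (-22*s^2 - 47*s - 24)/(6*s^2 + 14*s + 8)
[2] combine G1, (G2+G3+G4+G5) in series - this is the overall T(s), already in the required normalized form

Hence the answer: (-22*s^2 - 47*s - 24)/(18*s^4 + 24*s^3 - 12*s^2 - 10*s + 8)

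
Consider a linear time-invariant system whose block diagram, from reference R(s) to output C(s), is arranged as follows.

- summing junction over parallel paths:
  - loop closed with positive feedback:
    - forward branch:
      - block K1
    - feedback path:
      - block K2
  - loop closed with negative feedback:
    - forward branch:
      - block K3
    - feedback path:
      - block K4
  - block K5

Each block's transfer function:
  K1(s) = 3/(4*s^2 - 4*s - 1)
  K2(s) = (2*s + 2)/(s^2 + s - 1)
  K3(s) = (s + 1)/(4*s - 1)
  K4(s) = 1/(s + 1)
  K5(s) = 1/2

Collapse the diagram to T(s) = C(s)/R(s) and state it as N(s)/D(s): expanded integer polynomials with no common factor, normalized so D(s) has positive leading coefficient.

Step 1 - apply the feedback formula to K1, K2 gives (3*s^2 + 3*s - 3)/(4*s^4 - 9*s^2 - 3*s - 5)
Step 2 - feedback reduction of K3, K4 gives (s + 1)/(4*s)
Step 3 - parallel reduction of [K1/(1-K1*K2)], [K3/(1+K3*K4)], K5 - this is the overall T(s), already in the required normalized form

Answer: (12*s^5 + 4*s^4 - 15*s^3 - 6*s^2 - 30*s - 5)/(16*s^5 - 36*s^3 - 12*s^2 - 20*s)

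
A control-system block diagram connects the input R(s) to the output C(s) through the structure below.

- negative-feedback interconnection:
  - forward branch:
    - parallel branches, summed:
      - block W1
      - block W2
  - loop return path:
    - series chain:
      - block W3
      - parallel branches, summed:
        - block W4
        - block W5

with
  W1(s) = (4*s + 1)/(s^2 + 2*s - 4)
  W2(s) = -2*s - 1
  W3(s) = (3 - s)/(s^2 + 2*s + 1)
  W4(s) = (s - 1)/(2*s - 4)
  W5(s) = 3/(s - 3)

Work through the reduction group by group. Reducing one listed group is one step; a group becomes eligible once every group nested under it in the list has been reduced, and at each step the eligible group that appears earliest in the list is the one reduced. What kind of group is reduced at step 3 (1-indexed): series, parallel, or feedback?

Reducing step by step:

(1) combine W1, W2 in parallel
(2) add W4, W5 (parallel)
(3) series reduction of W3, (W4+W5)
(4) close the feedback loop around (W1+W2), (W3*(W4+W5))
Step 3 collapses a series group.

Answer: series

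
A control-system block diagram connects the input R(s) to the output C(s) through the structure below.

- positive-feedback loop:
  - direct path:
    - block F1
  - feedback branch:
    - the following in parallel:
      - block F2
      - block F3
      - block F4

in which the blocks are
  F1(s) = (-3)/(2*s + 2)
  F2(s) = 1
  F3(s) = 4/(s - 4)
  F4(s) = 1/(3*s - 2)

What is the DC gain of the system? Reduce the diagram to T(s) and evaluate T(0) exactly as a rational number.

Answer: -6

Working:
Step 1 - parallel reduction of F2, F3, F4; result (3*s^2 - s - 4)/(3*s^2 - 14*s + 8)
Step 2 - apply the feedback formula to F1, (F2+F3+F4); result (-9*s^2 + 42*s - 24)/(6*s^3 - 13*s^2 - 15*s + 4)
DC gain: substitute s = 0 into T(s) from step 2: T(0) = -24/4 = -6.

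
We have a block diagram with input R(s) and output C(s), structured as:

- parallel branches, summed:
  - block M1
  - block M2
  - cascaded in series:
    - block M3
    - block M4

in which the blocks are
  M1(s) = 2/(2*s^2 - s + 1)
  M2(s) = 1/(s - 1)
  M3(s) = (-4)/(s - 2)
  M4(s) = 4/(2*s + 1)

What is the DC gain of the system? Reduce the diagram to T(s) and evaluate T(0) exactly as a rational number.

The answer is 9.

Reasoning:
Step 1 - combine M3, M4 in series; result (-16)/(2*s^2 - 3*s - 2)
Step 2 - reduce the parallel group M1, M2, (M3*M4); result (4*s^4 - 36*s^3 + 39*s^2 - 31*s + 18)/(4*s^5 - 12*s^4 + 9*s^3 - 2*s^2 - s + 2)
DC gain: substitute s = 0 into T(s) from step 2: T(0) = 18/2 = 9.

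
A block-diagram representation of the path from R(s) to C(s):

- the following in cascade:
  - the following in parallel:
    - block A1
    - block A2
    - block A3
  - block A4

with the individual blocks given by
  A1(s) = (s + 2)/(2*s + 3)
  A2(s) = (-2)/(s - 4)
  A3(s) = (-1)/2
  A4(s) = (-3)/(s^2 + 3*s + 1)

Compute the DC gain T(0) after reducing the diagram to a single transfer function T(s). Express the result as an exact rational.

Reducing step by step:

Step 1. combine A1, A2, A3 in parallel; result (-7*s - 16)/(4*s^2 - 10*s - 24)
Step 2. series reduction of (A1+A2+A3), A4; result (21*s + 48)/(4*s^4 + 2*s^3 - 50*s^2 - 82*s - 24)
The step-2 result is T(s). Setting s = 0: T(0) = 48/(-24) = -2.

Answer: -2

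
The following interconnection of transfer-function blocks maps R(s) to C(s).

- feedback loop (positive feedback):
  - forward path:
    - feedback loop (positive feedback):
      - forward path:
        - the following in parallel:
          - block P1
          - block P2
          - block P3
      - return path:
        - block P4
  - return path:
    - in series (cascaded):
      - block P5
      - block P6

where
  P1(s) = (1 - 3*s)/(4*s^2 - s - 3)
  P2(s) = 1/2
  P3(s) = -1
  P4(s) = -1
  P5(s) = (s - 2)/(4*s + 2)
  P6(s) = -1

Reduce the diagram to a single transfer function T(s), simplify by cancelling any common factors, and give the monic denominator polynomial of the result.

Step 1 - combine P1, P2, P3 in parallel = (-4*s^2 - 5*s + 5)/(8*s^2 - 2*s - 6)
Step 2 - collapse the loop ((P1+P2+P3) forward, P4 return) = (-4*s^2 - 5*s + 5)/(4*s^2 - 7*s - 1)
Step 3 - reduce the series chain P5, P6 = (2 - s)/(4*s + 2)
Step 4 - close the feedback loop around [(P1+P2+P3)/(1-(P1+P2+P3)*P4)], (P5*P6) = (-16*s^3 - 28*s^2 + 10*s + 10)/(12*s^3 - 17*s^2 - 3*s - 12)
No further cancellation is possible in the step-4 result, so that is T(s). Its denominator becomes monic after dividing by the leading coefficient 12.

Hence the answer: s^3 - 17*s^2/12 - s/4 - 1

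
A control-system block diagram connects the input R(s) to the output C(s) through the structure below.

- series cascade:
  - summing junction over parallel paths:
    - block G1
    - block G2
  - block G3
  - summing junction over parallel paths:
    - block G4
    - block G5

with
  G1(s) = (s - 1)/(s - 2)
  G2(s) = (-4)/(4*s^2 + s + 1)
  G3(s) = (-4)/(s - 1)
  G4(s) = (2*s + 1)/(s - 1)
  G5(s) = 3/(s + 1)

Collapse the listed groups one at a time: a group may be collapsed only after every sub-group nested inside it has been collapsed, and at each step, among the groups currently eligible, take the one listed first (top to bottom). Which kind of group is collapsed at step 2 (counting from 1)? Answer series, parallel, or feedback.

1. parallel reduction of G1, G2
2. parallel reduction of G4, G5
3. combine (G1+G2), G3, (G4+G5) in series
Step 2: parallel.

Answer: parallel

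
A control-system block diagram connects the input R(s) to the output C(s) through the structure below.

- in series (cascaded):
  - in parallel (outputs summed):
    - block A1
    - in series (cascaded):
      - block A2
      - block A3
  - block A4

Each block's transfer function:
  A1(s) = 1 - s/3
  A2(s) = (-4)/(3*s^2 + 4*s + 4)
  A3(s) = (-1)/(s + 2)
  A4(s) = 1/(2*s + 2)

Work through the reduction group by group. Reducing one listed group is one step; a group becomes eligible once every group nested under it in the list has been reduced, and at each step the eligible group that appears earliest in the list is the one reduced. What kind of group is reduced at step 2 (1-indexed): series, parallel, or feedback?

1. multiply A2, A3 (series)
2. sum the parallel branches A1, (A2*A3)
3. cascade (A1+(A2*A3)), A4
The group at step 2 is a parallel group.

Answer: parallel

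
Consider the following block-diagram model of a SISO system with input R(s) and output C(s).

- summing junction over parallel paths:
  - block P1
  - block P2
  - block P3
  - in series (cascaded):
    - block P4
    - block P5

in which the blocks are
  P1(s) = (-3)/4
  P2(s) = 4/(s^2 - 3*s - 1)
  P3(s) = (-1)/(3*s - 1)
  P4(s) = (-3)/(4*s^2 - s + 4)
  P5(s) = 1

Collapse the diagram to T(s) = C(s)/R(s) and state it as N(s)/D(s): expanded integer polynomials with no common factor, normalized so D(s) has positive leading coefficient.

[1] combine P4, P5 in series: (-3)/(4*s^2 - s + 4)
[2] sum the parallel branches P1, P2, P3, (P4*P5): this yields T(s), and no further normalization is needed

Therefore the answer is (-36*s^5 + 113*s^4 + 142*s^3 + 104*s^2 + 255*s - 72)/(48*s^5 - 172*s^4 + 88*s^3 - 144*s^2 - 4*s + 16).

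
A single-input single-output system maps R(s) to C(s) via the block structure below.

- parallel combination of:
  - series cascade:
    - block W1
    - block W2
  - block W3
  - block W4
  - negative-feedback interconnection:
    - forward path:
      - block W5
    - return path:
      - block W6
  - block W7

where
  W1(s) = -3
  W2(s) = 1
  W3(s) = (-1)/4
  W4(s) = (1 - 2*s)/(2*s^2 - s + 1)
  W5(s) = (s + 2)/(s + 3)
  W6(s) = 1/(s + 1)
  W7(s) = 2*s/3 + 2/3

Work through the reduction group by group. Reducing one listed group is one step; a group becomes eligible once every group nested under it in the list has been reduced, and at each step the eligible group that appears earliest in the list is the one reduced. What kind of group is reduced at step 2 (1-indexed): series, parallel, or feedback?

1. cascade W1, W2
2. close the feedback loop around W5, W6
3. sum the parallel branches (W1*W2), W3, W4, [W5/(1+W5*W6)], W7
At step 2 the group reduced is feedback.

Hence the answer: feedback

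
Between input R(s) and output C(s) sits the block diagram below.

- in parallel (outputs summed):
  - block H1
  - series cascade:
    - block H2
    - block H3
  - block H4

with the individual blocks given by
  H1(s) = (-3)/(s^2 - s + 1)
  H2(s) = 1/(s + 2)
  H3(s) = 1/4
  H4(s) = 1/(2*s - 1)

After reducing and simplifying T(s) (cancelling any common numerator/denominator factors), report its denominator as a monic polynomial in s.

First reduce the diagram to T(s).

Step 1: multiply H2, H3 (series): 1/(4*s + 8)
Step 2: parallel reduction of H1, (H2*H3), H4: (6*s^3 - 23*s^2 - 37*s + 31)/(8*s^4 + 4*s^3 - 12*s^2 + 20*s - 8)
That last expression is T(s), already simplified. Scaling its denominator by 1/8 (the reciprocal of the leading coefficient) yields the monic denominator.

Answer: s^4 + s^3/2 - 3*s^2/2 + 5*s/2 - 1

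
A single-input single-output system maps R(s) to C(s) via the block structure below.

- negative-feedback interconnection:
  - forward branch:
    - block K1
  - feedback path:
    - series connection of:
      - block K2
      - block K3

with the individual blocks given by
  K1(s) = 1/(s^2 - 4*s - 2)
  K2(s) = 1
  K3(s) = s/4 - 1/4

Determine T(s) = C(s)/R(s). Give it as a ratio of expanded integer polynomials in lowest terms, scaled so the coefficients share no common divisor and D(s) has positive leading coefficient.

Step 1 - cascade K2, K3 gives s/4 - 1/4
Step 2 - feedback reduction of K1, (K2*K3) - this is the overall T(s), already in the required normalized form

Final answer: 4/(4*s^2 - 15*s - 9)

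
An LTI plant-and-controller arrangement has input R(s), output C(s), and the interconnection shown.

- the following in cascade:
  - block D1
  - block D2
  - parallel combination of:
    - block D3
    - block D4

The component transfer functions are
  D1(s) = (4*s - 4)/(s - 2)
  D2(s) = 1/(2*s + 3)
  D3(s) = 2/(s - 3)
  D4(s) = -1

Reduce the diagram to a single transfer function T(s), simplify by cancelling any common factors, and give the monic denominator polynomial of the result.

Step 1. add D3, D4 (parallel) = (5 - s)/(s - 3)
Step 2. multiply D1, D2, (D3+D4) (series) = (-4*s^2 + 24*s - 20)/(2*s^3 - 7*s^2 - 3*s + 18)
The result of step 2 is T(s) in lowest terms. Its denominator has leading coefficient 2; dividing the denominator through by 2 makes it monic.

Answer: s^3 - 7*s^2/2 - 3*s/2 + 9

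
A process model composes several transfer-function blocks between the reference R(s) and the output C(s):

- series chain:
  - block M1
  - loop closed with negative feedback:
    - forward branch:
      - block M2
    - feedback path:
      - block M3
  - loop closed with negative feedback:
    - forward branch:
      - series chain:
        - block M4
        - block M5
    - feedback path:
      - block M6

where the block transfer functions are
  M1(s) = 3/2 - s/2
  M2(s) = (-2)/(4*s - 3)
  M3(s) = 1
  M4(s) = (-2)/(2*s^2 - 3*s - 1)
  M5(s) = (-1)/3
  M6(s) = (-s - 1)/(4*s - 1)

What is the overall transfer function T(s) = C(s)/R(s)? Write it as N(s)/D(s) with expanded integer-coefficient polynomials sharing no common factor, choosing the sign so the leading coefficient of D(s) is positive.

The answer is (8*s^2 - 26*s + 6)/(96*s^4 - 288*s^3 + 190*s^2 + 29*s - 5).

Reasoning:
(1) feedback reduction of M2, M3; result (-2)/(4*s - 5)
(2) combine M4, M5 in series; result 2/(6*s^2 - 9*s - 3)
(3) apply the feedback formula to (M4*M5), M6; result (8*s - 2)/(24*s^3 - 42*s^2 - 5*s + 1)
(4) multiply M1, [M2/(1+M2*M3)], [(M4*M5)/(1+(M4*M5)*M6)] (series); the result is T(s) itself (integer coefficients, no common factor, positive leading denominator coefficient)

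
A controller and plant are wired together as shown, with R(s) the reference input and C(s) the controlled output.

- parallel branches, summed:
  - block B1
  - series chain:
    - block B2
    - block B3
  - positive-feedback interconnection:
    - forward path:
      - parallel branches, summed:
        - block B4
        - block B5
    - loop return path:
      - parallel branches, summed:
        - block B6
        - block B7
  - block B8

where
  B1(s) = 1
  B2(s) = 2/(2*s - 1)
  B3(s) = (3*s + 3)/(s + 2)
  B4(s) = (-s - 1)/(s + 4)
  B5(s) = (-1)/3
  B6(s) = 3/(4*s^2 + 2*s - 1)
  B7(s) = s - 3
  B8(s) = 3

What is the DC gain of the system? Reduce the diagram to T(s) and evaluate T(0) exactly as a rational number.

Reducing step by step:

Step 1 - reduce the series chain B2, B3, giving (6*s + 6)/(2*s^2 + 3*s - 2)
Step 2 - combine B4, B5 in parallel, giving (-4*s - 7)/(3*s + 12)
Step 3 - parallel reduction of B6, B7, giving (4*s^3 - 10*s^2 - 7*s + 6)/(4*s^2 + 2*s - 1)
Step 4 - close the feedback loop around (B4+B5), (B6+B7), giving (-16*s^3 - 36*s^2 - 10*s + 7)/(16*s^4 - 44*s^2 - 4*s + 30)
Step 5 - add B1, (B2*B3), [(B4+B5)/(1-(B4+B5)*(B6+B7))], B8 (parallel), giving (128*s^6 + 256*s^5 - 504*s^4 - 920*s^3 + 312*s^2 + 589*s - 74)/(32*s^6 + 48*s^5 - 120*s^4 - 140*s^3 + 136*s^2 + 98*s - 60)
That last expression is T(s); at s = 0 only the constant terms survive, so T(0) = -74/(-60) = 37/30.

Answer: 37/30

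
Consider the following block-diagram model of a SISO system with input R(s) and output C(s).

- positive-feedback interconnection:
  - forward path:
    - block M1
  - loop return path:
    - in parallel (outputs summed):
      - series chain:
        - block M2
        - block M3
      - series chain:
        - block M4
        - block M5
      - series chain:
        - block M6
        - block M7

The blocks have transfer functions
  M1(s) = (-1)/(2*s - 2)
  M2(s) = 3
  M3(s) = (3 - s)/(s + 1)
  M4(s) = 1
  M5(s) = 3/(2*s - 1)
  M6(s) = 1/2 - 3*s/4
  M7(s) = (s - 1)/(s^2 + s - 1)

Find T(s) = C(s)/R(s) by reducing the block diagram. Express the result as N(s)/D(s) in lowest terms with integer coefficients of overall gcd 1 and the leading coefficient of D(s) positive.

Reducing step by step:

Step 1. cascade M2, M3; result (9 - 3*s)/(s + 1)
Step 2. reduce the series chain M4, M5; result 3/(2*s - 1)
Step 3. multiply M6, M7 (series); result (-3*s^2 + 5*s - 2)/(4*s^2 + 4*s - 4)
Step 4. combine (M2*M3), (M4*M5), (M6*M7) in parallel; result (-30*s^4 + 79*s^3 + 100*s^2 - 127*s + 26)/(8*s^4 + 12*s^3 - 8*s^2 - 8*s + 4)
Step 5. apply the feedback formula to M1, ((M2*M3)+(M4*M5)+(M6*M7)): this yields T(s), and no further normalization is needed

Answer: (-8*s^4 - 12*s^3 + 8*s^2 + 8*s - 4)/(16*s^5 - 22*s^4 + 39*s^3 + 100*s^2 - 103*s + 18)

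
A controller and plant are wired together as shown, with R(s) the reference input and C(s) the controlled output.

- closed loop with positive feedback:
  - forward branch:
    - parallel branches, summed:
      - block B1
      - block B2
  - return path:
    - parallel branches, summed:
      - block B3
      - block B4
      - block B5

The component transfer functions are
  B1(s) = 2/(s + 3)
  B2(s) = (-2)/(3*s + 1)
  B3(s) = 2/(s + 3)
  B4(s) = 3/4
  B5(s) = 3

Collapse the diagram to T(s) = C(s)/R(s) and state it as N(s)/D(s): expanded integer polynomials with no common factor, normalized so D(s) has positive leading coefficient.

Step 1: sum the parallel branches B1, B2; result (4*s - 4)/(3*s^2 + 10*s + 3)
Step 2: combine B3, B4, B5 in parallel; result (15*s + 53)/(4*s + 12)
Step 3: collapse the loop ((B1+B2) forward, (B3+B4+B5) return) - this is the overall T(s), already in the required normalized form

Hence the answer: (4*s^2 + 8*s - 12)/(3*s^3 + 4*s^2 - 5*s + 62)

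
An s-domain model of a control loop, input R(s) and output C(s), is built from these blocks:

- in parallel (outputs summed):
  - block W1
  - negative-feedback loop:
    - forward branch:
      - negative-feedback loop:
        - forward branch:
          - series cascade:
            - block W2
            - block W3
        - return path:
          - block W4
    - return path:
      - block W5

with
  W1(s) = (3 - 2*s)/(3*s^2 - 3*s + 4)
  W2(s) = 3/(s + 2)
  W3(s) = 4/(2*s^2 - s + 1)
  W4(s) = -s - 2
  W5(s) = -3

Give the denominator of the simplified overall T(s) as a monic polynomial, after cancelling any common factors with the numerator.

Step 1. cascade W2, W3 = 12/(2*s^3 + 3*s^2 - s + 2)
Step 2. collapse the loop ((W2*W3) forward, W4 return) = 12/(2*s^3 + 3*s^2 - 13*s - 22)
Step 3. reduce the feedback loop with forward [(W2*W3)/(1+(W2*W3)*W4)] and return W5 = 12/(2*s^3 + 3*s^2 - 13*s - 58)
Step 4. add W1, [[(W2*W3)/(1+(W2*W3)*W4)]/(1+[(W2*W3)/(1+(W2*W3)*W4)]*W5)] (parallel) = (-4*s^4 + 71*s^2 + 41*s - 126)/(6*s^5 + 3*s^4 - 40*s^3 - 123*s^2 + 122*s - 232)
T(s) is the step-4 result (common factors already cancelled). Leading coefficient of the denominator: 6. Divide through by 6 for the monic polynomial.

Hence the answer: s^5 + s^4/2 - 20*s^3/3 - 41*s^2/2 + 61*s/3 - 116/3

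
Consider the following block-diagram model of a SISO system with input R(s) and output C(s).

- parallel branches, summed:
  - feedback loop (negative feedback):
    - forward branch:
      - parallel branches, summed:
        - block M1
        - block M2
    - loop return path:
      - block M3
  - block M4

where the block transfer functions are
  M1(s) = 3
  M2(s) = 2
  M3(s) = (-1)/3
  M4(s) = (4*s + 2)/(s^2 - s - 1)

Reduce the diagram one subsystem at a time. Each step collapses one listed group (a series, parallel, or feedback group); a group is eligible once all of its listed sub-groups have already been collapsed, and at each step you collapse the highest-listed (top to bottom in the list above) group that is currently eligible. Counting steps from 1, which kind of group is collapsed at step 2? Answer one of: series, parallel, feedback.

[1] add M1, M2 (parallel)
[2] collapse the loop ((M1+M2) forward, M3 return)
[3] combine [(M1+M2)/(1+(M1+M2)*M3)], M4 in parallel
Step 2: feedback.

Therefore the answer is feedback.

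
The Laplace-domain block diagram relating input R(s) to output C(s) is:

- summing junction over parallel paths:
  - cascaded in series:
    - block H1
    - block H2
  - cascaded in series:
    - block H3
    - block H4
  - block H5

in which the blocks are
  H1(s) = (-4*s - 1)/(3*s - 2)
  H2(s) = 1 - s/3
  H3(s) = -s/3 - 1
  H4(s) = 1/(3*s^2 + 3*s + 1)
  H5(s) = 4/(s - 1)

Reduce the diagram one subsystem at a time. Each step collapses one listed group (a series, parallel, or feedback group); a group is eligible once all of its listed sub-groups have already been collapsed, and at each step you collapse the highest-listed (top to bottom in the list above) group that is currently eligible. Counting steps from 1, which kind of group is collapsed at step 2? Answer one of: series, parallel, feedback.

Answer: series

Working:
(1) cascade H1, H2
(2) multiply H3, H4 (series)
(3) parallel reduction of (H1*H2), (H3*H4), H5
Step 2: series.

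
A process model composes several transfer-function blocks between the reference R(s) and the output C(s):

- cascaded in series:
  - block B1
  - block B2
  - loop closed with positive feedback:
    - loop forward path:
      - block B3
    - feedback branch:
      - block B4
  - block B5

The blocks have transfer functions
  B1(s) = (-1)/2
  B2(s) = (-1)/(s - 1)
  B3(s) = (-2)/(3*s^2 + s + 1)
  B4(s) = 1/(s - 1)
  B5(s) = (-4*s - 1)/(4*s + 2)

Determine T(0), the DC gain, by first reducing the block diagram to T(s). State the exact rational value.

Step 1 - close the feedback loop around B3, B4 = (2 - 2*s)/(3*s^3 - 2*s^2 + 1)
Step 2 - reduce the series chain B1, B2, [B3/(1-B3*B4)], B5 = (4*s + 1)/(12*s^4 - 2*s^3 - 4*s^2 + 4*s + 2)
Step 2 gives the overall T(s). Then T(0) = 1/2.

Answer: 1/2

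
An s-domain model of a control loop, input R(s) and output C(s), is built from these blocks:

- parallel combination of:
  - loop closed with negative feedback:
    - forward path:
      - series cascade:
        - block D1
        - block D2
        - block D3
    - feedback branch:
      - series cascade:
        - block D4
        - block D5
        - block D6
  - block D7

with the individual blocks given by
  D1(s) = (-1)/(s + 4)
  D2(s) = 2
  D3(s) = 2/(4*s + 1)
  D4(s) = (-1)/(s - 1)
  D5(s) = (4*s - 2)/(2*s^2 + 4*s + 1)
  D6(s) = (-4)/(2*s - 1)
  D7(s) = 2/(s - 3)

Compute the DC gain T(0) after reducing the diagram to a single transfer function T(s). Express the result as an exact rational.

First reduce the diagram to T(s).

(1) multiply D1, D2, D3 (series) gives (-4)/(4*s^2 + 17*s + 4)
(2) series reduction of D4, D5, D6 gives 8/(2*s^3 + 2*s^2 - 3*s - 1)
(3) feedback reduction of (D1*D2*D3), (D4*D5*D6) gives (-8*s^3 - 8*s^2 + 12*s + 4)/(8*s^5 + 42*s^4 + 30*s^3 - 47*s^2 - 29*s - 36)
(4) reduce the parallel group [(D1*D2*D3)/(1+(D1*D2*D3)*(D4*D5*D6))], D7 gives (16*s^5 + 76*s^4 + 76*s^3 - 58*s^2 - 90*s - 84)/(8*s^6 + 18*s^5 - 96*s^4 - 137*s^3 + 112*s^2 + 51*s + 108)
Evaluating the step-4 result (the overall T(s)) at s = 0 gives T(0) = -84/108 = -7/9.

Answer: -7/9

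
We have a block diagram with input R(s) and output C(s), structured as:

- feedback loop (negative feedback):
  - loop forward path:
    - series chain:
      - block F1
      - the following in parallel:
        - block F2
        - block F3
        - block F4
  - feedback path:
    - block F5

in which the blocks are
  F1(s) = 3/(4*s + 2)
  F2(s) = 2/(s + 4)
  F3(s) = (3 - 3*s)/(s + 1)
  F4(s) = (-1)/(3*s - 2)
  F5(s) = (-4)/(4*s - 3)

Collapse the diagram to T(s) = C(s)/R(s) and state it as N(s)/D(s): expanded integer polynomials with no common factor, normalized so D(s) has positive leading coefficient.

Step 1: add F2, F3, F4 (parallel), giving (-9*s^3 - 16*s^2 + 51*s - 32)/(3*s^3 + 13*s^2 + 2*s - 8)
Step 2: combine F1, (F2+F3+F4) in series, giving (-27*s^3 - 48*s^2 + 153*s - 96)/(12*s^4 + 58*s^3 + 34*s^2 - 28*s - 16)
Step 3: reduce the feedback loop with forward (F1*(F2+F3+F4)) and return F5 - this is the overall T(s), already in the required normalized form

Final answer: (-108*s^4 - 111*s^3 + 756*s^2 - 843*s + 288)/(48*s^5 + 196*s^4 + 70*s^3 - 22*s^2 - 592*s + 432)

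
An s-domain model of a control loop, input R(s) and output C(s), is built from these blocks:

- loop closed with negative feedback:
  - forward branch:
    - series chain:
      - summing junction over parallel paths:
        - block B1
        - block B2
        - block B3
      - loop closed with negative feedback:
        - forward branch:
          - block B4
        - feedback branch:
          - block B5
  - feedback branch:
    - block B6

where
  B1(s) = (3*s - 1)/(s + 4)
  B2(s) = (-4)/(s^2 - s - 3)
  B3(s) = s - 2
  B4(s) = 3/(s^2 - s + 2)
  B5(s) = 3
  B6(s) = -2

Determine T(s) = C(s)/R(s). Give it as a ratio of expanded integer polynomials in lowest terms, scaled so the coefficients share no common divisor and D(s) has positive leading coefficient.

First reduce the diagram to T(s).

Step 1 - reduce the parallel group B1, B2, B3; result (s^4 + 4*s^3 - 17*s^2 - 10*s + 11)/(s^3 + 3*s^2 - 7*s - 12)
Step 2 - close the feedback loop around B4, B5; result 3/(s^2 - s + 11)
Step 3 - cascade (B1+B2+B3), [B4/(1+B4*B5)]; result (3*s^4 + 12*s^3 - 51*s^2 - 30*s + 33)/(s^5 + 2*s^4 + s^3 + 28*s^2 - 65*s - 132)
Step 4 - feedback reduction of ((B1+B2+B3)*[B4/(1+B4*B5)]), B6; the result is T(s) itself (integer coefficients, no common factor, positive leading denominator coefficient)

Answer: (3*s^4 + 12*s^3 - 51*s^2 - 30*s + 33)/(s^5 - 4*s^4 - 23*s^3 + 130*s^2 - 5*s - 198)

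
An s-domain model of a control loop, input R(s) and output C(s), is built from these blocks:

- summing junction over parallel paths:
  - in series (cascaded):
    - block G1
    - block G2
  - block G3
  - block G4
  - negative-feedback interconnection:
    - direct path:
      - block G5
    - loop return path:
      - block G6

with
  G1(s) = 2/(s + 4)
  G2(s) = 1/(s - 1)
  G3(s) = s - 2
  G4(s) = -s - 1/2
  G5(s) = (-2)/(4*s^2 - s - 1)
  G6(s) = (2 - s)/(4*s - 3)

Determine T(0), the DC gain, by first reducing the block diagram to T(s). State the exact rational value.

(1) reduce the series chain G1, G2, giving 2/(s^2 + 3*s - 4)
(2) close the feedback loop around G5, G6, giving (6 - 8*s)/(16*s^3 - 16*s^2 + s - 1)
(3) sum the parallel branches (G1*G2), G3, G4, [G5/(1+G5*G6)], giving (-80*s^4 - 240*s^3 + 363*s^2 - 67*s + 72)/(32*s^4 + 96*s^3 - 126*s^2 + 6*s - 8)
That last expression is T(s); at s = 0 only the constant terms survive, so T(0) = 72/(-8) = -9.

Answer: -9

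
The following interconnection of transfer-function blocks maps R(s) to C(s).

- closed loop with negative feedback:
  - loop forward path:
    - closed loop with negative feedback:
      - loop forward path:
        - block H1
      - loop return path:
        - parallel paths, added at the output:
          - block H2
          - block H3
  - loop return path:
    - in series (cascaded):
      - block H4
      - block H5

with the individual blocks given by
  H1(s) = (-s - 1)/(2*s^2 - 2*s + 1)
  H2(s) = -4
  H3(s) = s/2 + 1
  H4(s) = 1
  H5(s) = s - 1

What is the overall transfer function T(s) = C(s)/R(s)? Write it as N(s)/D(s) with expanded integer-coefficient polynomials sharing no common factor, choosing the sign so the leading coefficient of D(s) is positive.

Answer: (-2*s - 2)/(s^2 + s + 10)

Working:
Step 1: reduce the parallel group H2, H3 gives s/2 - 3
Step 2: collapse the loop (H1 forward, (H2+H3) return) gives (-2*s - 2)/(3*s^2 + s + 8)
Step 3: series reduction of H4, H5 gives s - 1
Step 4: close the feedback loop around [H1/(1+H1*(H2+H3))], (H4*H5), which is the overall transfer function T(s) = C(s)/R(s) in lowest terms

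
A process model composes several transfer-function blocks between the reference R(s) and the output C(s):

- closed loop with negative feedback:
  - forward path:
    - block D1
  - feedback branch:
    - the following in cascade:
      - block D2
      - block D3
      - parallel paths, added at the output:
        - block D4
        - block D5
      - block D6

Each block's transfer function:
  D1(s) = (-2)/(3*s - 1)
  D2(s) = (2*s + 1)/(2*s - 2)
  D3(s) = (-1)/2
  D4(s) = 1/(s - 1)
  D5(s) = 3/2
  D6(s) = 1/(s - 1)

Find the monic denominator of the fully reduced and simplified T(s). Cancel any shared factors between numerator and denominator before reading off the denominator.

[1] reduce the parallel group D4, D5 gives (3*s - 1)/(2*s - 2)
[2] multiply D2, D3, (D4+D5), D6 (series) gives (-6*s^2 - s + 1)/(8*s^3 - 24*s^2 + 24*s - 8)
[3] collapse the loop (D1 forward, (D2*D3*(D4+D5)*D6) return) gives (-8*s^3 + 24*s^2 - 24*s + 8)/(12*s^4 - 40*s^3 + 54*s^2 - 23*s + 3)
That last expression is T(s), already simplified. Scaling its denominator by 1/12 (the reciprocal of the leading coefficient) yields the monic denominator.

Answer: s^4 - 10*s^3/3 + 9*s^2/2 - 23*s/12 + 1/4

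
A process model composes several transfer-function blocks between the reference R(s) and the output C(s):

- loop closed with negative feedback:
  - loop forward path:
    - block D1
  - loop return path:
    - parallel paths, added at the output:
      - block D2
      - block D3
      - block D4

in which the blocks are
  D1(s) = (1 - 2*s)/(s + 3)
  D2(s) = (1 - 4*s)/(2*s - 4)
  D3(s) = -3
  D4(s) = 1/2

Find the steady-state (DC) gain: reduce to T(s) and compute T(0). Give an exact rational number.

Step 1: combine D2, D3, D4 in parallel = (11 - 9*s)/(2*s - 4)
Step 2: apply the feedback formula to D1, (D2+D3+D4) = (-4*s^2 + 10*s - 4)/(20*s^2 - 29*s - 1)
That last expression is T(s); at s = 0 only the constant terms survive, so T(0) = -4/(-1) = 4.

Therefore the answer is 4.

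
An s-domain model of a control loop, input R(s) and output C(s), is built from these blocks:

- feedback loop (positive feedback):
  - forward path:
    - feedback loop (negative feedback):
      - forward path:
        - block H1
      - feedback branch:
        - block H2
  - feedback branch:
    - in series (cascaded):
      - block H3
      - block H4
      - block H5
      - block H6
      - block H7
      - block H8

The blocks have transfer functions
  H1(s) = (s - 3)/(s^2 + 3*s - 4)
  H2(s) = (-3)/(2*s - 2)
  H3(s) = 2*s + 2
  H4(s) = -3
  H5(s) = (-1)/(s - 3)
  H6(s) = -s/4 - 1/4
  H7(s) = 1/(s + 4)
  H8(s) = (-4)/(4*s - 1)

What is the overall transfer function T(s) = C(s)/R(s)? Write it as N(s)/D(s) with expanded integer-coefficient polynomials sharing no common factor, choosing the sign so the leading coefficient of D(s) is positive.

The answer is (8*s^4 - 2*s^3 - 104*s^2 + 122*s - 24)/(8*s^5 + 46*s^4 - 28*s^3 - 215*s^2 + 335*s - 56).

Reasoning:
Step 1 - reduce the feedback loop with forward H1 and return H2, giving (2*s^2 - 8*s + 6)/(2*s^3 + 4*s^2 - 17*s + 17)
Step 2 - multiply H3, H4, H5, H6, H7, H8 (series), giving (6*s^2 + 12*s + 6)/(4*s^3 + 3*s^2 - 49*s + 12)
Step 3 - close the feedback loop around [H1/(1+H1*H2)], (H3*H4*H5*H6*H7*H8) - this is the overall T(s), already in the required normalized form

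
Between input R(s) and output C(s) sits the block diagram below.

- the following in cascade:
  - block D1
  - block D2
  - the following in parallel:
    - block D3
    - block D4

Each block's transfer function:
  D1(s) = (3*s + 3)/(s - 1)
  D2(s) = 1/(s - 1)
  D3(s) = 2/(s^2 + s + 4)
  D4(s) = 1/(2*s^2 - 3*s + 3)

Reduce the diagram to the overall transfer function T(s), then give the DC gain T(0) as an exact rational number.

Step 1. combine D3, D4 in parallel gives (5*s^2 - 5*s + 10)/(2*s^4 - s^3 + 8*s^2 - 9*s + 12)
Step 2. multiply D1, D2, (D3+D4) (series) gives (15*s^3 + 15*s + 30)/(2*s^6 - 5*s^5 + 12*s^4 - 26*s^3 + 38*s^2 - 33*s + 12)
Step 2 gives the overall T(s). Then T(0) = 30/12 = 5/2.

Therefore the answer is 5/2.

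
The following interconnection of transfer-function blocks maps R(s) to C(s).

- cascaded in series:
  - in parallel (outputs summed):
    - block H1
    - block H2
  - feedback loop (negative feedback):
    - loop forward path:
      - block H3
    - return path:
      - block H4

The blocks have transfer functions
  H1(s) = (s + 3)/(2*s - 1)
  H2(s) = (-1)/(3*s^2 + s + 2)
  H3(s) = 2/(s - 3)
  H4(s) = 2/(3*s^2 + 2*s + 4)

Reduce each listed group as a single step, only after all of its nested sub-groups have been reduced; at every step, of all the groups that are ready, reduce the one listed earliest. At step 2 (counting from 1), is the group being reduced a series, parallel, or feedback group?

(1) combine H1, H2 in parallel
(2) close the feedback loop around H3, H4
(3) multiply (H1+H2), [H3/(1+H3*H4)] (series)
Step 2: feedback.

Final answer: feedback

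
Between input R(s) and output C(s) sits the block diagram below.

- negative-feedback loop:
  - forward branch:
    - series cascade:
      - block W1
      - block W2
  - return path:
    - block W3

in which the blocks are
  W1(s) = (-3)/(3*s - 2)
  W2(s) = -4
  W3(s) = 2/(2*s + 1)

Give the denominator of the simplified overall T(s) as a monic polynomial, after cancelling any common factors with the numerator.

Step 1. reduce the series chain W1, W2 -> 12/(3*s - 2)
Step 2. collapse the loop ((W1*W2) forward, W3 return) -> (24*s + 12)/(6*s^2 - s + 22)
Step 2 gives the fully reduced T(s), with no common factor left to cancel. The denominator's leading coefficient is 6, so divide each of its coefficients by 6 to get the monic form.

Therefore the answer is s^2 - s/6 + 11/3.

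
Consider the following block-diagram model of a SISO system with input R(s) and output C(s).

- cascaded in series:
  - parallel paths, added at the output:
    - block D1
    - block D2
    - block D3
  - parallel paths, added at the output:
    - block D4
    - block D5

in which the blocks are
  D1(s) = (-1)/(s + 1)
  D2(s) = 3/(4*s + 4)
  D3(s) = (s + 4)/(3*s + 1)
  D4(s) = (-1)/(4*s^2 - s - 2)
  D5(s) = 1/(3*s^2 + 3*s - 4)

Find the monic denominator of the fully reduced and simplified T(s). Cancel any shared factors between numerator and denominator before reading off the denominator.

Reducing step by step:

Step 1. reduce the parallel group D1, D2, D3 = (4*s^2 + 17*s + 15)/(12*s^2 + 16*s + 4)
Step 2. combine D4, D5 in parallel = (s^2 - 4*s + 2)/(12*s^4 + 9*s^3 - 25*s^2 - 2*s + 8)
Step 3. cascade (D1+D2+D3), (D4+D5) = (4*s^4 + s^3 - 45*s^2 - 26*s + 30)/(144*s^6 + 300*s^5 - 108*s^4 - 388*s^3 - 36*s^2 + 120*s + 32)
No further cancellation is possible in the step-3 result, so that is T(s). Its denominator becomes monic after dividing by the leading coefficient 144.

Answer: s^6 + 25*s^5/12 - 3*s^4/4 - 97*s^3/36 - s^2/4 + 5*s/6 + 2/9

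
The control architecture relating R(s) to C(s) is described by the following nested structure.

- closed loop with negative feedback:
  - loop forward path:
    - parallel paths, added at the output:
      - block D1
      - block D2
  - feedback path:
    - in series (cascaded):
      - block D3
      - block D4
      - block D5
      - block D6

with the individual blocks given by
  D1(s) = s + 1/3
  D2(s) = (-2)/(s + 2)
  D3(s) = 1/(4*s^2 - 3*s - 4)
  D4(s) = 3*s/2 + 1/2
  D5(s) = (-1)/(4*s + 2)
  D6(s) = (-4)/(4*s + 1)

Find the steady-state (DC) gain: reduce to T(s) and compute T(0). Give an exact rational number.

The answer is -4/7.

Reasoning:
1. sum the parallel branches D1, D2 = (3*s^2 + 7*s - 4)/(3*s + 6)
2. reduce the series chain D3, D4, D5, D6 = (3*s + 1)/(32*s^4 - 46*s^2 - 27*s - 4)
3. reduce the feedback loop with forward (D1+D2) and return (D3*D4*D5*D6) = (96*s^6 + 224*s^5 - 266*s^4 - 403*s^3 - 17*s^2 + 80*s + 16)/(96*s^5 + 192*s^4 - 129*s^3 - 333*s^2 - 179*s - 28)
DC gain: substitute s = 0 into T(s) from step 3: T(0) = 16/(-28) = -4/7.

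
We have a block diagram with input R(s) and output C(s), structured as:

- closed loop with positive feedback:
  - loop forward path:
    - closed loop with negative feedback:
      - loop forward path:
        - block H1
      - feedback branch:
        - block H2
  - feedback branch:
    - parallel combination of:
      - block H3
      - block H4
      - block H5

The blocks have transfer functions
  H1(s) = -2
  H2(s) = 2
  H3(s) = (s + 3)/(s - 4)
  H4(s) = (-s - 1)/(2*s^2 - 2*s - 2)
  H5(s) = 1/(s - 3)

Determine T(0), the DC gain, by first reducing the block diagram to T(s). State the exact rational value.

Answer: 12/25

Working:
Step 1. close the feedback loop around H1, H2 -> 2/3
Step 2. combine H3, H4, H5 in parallel -> (2*s^4 - s^3 - 24*s^2 + 19*s + 14)/(2*s^4 - 16*s^3 + 36*s^2 - 10*s - 24)
Step 3. reduce the feedback loop with forward [H1/(1+H1*H2)] and return (H3+H4+H5) -> (2*s^4 - 16*s^3 + 36*s^2 - 10*s - 24)/(s^4 - 23*s^3 + 78*s^2 - 34*s - 50)
DC gain: substitute s = 0 into T(s) from step 3: T(0) = -24/(-50) = 12/25.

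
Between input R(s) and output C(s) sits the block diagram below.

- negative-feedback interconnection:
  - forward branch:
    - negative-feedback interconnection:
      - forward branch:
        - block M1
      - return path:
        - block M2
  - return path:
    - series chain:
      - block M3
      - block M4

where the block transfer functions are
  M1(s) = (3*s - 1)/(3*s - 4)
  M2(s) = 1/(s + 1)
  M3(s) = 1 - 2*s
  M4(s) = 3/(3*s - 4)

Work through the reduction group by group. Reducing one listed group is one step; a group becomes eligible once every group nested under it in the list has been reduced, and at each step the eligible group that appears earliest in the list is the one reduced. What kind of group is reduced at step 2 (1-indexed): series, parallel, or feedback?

(1) collapse the loop (M1 forward, M2 return)
(2) reduce the series chain M3, M4
(3) apply the feedback formula to [M1/(1+M1*M2)], (M3*M4)
So the answer for step 2 is series.

Answer: series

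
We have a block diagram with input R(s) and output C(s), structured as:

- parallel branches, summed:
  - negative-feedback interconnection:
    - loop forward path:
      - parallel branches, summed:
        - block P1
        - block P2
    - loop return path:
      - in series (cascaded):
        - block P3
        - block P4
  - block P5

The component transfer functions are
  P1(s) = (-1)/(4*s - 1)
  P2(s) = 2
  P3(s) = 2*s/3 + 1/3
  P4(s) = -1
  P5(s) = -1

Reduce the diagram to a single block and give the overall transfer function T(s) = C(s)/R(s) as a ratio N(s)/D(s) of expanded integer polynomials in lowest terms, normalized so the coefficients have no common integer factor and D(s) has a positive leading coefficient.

First reduce the diagram to T(s).

Step 1. combine P1, P2 in parallel = (8*s - 3)/(4*s - 1)
Step 2. multiply P3, P4 (series) = -2*s/3 - 1/3
Step 3. reduce the feedback loop with forward (P1+P2) and return (P3*P4) = (9 - 24*s)/(16*s^2 - 10*s)
Step 4. add [(P1+P2)/(1+(P1+P2)*(P3*P4))], P5 (parallel): this yields T(s), and no further normalization is needed

Answer: (-16*s^2 - 14*s + 9)/(16*s^2 - 10*s)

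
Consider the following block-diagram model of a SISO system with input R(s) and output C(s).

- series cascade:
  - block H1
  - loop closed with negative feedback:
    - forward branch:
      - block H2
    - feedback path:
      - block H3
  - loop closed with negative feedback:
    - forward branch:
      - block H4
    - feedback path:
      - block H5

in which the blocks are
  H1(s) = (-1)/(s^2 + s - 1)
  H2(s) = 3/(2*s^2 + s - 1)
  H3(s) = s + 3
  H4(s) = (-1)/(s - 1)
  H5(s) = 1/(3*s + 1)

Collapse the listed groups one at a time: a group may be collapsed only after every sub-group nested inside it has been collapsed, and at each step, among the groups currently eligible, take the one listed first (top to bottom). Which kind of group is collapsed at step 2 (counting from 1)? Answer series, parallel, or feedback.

Answer: feedback

Working:
Step 1. feedback reduction of H2, H3
Step 2. close the feedback loop around H4, H5
Step 3. cascade H1, [H2/(1+H2*H3)], [H4/(1+H4*H5)]
So the answer for step 2 is feedback.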